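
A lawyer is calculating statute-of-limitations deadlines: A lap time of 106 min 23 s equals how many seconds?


Minutes: 106
Seconds: 23
Convert minutes to seconds: 106 x 60 = 6360
Add remaining seconds: 6360 + 23 = 6383

6383


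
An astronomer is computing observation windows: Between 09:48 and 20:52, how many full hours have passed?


Start: 09:48
End: 20:52
Hour difference: 20 - 9 = 11 hours
Minute difference: 52 - 48 = 4 minutes
Total minutes: 664
Complete hours: 664 / 60 = 11 (remainder 4)

11


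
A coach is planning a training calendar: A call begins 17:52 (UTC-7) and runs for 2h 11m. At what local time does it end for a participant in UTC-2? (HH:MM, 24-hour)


Start: 17:52 in UTC-7
Step 1 - add duration:
  minutes: 52 + 11 = 63 (carry 1h)
  hours: 17 + 2 + 1 = 20
  end in UTC-7: 20:03
Step 2 - convert UTC-7 -> UTC-2:
  offset difference: -2 - (-7) = 5 hours
  20 + (5) = 25 -> mod 24 = 1
Result: 01:03 in UTC-2

01:03


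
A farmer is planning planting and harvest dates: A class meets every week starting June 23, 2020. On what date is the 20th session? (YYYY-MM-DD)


First occurrence: 2020-06-23 (occurrence 1)
Each occurrence is 7 days after the previous.
Occurrence 20 is 19 weeks after the first.
19 weeks = 133 days
2020-06-23 + 133 days = 2020-11-03

2020-11-03


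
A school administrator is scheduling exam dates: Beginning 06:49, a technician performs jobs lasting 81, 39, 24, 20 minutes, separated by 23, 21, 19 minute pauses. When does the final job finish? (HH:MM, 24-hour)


Start: 06:49 = 409 min from midnight
  after task 1 (81 min): 08:10
  after break (23 min): 08:33
  after task 2 (39 min): 09:12
  after break (21 min): 09:33
  after task 3 (24 min): 09:57
  after break (19 min): 10:16
  after task 4 (20 min): 10:36
Total elapsed: 227 minutes
End time: 10:36

10:36


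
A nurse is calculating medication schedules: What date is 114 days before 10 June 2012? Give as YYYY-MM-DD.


Start: 2012-06-10
Subtracting 114 days
Days already passed in June: 10
After going back through June: 104 more days to subtract
May 2012: 31 days, 73 remaining
April 2012: 30 days, 43 remaining
March 2012: 31 days, 12 remaining
February 2012 has 29 days, need 12
Result: 2012-02-17

2012-02-17


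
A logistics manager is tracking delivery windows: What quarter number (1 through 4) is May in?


Month: May (month 5)
Q1: January-March (months 1-3)
Q2: April-June (months 4-6)
Q3: July-September (months 7-9)
Q4: October-December (months 10-12)
Month 5 falls in Q2

2


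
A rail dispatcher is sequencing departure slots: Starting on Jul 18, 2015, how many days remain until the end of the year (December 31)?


Start: July 18, 2015
End: December 31, 2015
Days left in July: 13
August: 31
September: 30
October: 31
November: 30
... plus remaining months
Sum of remaining months: 153
Total: 13 + 153 = 166

166


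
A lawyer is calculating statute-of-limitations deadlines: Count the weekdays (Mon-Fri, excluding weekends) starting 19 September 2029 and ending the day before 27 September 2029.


Start: 2029-09-19 (Wednesday)
End (exclusive): 2029-09-27 (Thursday)
Total calendar days: 8
Full weeks: 8 // 7 = 1 -> 5 weekdays
Remaining 1 days starting on Wednesday:
  Wed(w) -> 1 weekdays
Total business days: 5 + 1 = 6

6


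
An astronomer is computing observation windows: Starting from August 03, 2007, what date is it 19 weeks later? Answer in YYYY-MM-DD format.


Start: 2007-08-03
Weeks to add: 19
Convert to days: 19 x 7 = 133 days
Add 133 days to 2007-08-03
Result: 2007-12-14

2007-12-14


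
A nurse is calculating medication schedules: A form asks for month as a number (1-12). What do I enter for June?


Calendar month order:
5. May
6. June <--
7. July
June is month number 6

6


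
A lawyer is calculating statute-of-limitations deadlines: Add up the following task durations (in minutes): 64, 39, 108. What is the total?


Durations: 64, 39, 108
Running sum: 64
+ 39 = 103
+ 108 = 211
Total duration: 211 minutes
That is 3 hours and 31 minutes

211


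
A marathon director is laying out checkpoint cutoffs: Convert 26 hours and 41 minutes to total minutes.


Hours: 26
Extra minutes: 41
Minutes per hour: 60
Hours to minutes: 26 x 60 = 1560
Total: 1560 + 41 = 1601

1601


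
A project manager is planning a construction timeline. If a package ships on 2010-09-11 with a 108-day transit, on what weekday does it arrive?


Start: 2010-09-11 (Saturday)
Step 1 - find target date: add 108 days
  2010-09-11 + 108 days = 2010-12-28
Step 2 - day of week:
  108 mod 7 = 3
  Saturday + 3 days -> Tuesday
Result: Tuesday (2010-12-28)

Tuesday


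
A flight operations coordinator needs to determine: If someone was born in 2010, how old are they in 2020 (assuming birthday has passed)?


Birth year: 2010
Current year: 2020
Age = current year - birth year
Age = 2020 - 2010 = 10

10


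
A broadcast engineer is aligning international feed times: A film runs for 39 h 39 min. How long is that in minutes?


Hours: 39
Minutes: 39
Convert hours to minutes: 39 x 60 = 2340
Add remaining minutes: 2340 + 39 = 2379

2379


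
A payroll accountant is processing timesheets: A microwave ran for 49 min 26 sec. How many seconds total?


Minutes: 49
Extra seconds: 26
Seconds per minute: 60
Minutes to seconds: 49 x 60 = 2940
Total: 2940 + 26 = 2966

2966


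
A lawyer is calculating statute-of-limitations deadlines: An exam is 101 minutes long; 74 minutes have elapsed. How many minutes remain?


Total budget: 101 minutes
Time used: 74 minutes
Remaining: 101 - 74 = 27 minutes
Percent used: 73.3%
Percent remaining: 26.7%

27


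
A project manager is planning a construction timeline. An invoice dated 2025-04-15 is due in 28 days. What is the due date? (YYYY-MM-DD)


Start: 2025-04-15
Adding 28 days
Days remaining in April: 15
After April: 13 days still to add
May 2025 has 31 days, need 13
Result: 2025-05-13

2025-05-13


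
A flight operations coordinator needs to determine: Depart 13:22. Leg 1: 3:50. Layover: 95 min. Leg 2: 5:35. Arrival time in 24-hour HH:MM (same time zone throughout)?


Depart: 13:22
Leg 1: +230 min -> 17:12
Layover: +95 min -> 18:47
Leg 2: +335 min -> 00:22
Total travel: 660 minutes = 11h 0m
Arrival: 00:22

00:22


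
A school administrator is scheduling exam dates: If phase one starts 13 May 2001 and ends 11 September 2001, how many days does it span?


Start date: 2001-05-13
End date: 2001-09-11
May 2001: +19 days
Jun 2001: +30 days
Jul 2001: +31 days
Aug 2001: +31 days
Sep 2001: +10 days
Total: 121 days

121


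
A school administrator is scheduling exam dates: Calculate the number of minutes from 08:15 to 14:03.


Start time: 08:15 = 495 minutes from midnight
End time: 14:03 = 843 minutes from midnight
Difference: 843 - 495 = 348 minutes
That is 5 hours and 48 minutes

348


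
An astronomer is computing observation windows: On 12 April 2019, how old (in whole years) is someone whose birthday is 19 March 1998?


Birth: 1998-03-19
Reference: 2019-04-12
Year difference: 2019 - 1998 = 21
Has birthday (03-19) occurred by 04-12? Yes
Age in full years: 21

21


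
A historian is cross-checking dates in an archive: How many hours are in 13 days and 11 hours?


Days: 13
Extra hours: 11
Hours per day: 24
Days to hours: 13 x 24 = 312
Total: 312 + 11 = 323

323


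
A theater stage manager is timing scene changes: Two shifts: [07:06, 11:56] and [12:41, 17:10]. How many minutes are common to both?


Interval A: [426, 716] minutes from midnight
Interval B: [761, 1030] minutes from midnight
Overlap start = max(426, 761) = 761
Overlap end = min(716, 1030) = 716
End <= start, so the intervals do not overlap: 0 minutes

0


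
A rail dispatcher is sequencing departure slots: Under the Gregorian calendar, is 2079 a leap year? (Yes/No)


Year: 2079
Divisible by 4? 2079 / 4 = 519.75 -> No
Not divisible by 4, so NOT a leap year

No


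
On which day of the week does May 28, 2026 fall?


Date: 2026-05-28
January 1, 2026 is a Thursday
Day of year: 148
Offset from Jan 1: 147 days
147 mod 7 = 0
Result: Thursday

Thursday


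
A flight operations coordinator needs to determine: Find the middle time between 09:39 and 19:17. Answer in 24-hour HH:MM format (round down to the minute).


Start time: 09:39 = 579 minutes from midnight
End time: 19:17 = 1157 minutes from midnight
Sum: 579 + 1157 = 1736
Midpoint: 1736 / 2 = 868 minutes
Convert: 868 / 60 = 14 hours, 28 minutes
Result: 14:28

14:28


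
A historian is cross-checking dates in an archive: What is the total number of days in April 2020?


Month: April
Year: 2020
April is a 30-day month
Total: 30 days

30


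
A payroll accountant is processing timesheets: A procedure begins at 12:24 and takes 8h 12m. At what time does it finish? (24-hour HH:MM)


Start time: 12:24
Adding: 8 hours 12 minutes
Minutes: 24 + 12 = 36
Hours: 12 + 8 + 0 = 20
Result: 20:36

20:36


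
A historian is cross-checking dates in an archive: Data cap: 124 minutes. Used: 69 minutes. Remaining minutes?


Total budget: 124 minutes
Time used: 69 minutes
Remaining: 124 - 69 = 55 minutes
Percent used: 55.6%
Percent remaining: 44.4%

55


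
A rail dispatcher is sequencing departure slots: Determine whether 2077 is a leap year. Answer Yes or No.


Year: 2077
Divisible by 4? 2077 / 4 = 519.25 -> No
Not divisible by 4, so NOT a leap year

No


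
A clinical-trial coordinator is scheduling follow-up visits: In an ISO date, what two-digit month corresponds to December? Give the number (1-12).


Calendar month order:
11. November
12. December <--
December is month number 12

12


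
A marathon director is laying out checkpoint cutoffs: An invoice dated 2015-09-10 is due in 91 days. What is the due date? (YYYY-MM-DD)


Start: 2015-09-10
Adding 91 days
Days remaining in September: 20
After September: 71 days still to add
October 2015: 31 days, 40 remaining
November 2015: 30 days, 10 remaining
December 2015 has 31 days, need 10
Result: 2015-12-10

2015-12-10


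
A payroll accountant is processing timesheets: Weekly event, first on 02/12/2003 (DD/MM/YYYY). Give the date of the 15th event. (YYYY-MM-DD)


First occurrence: 2003-12-02 (occurrence 1)
Each occurrence is 7 days after the previous.
Occurrence 15 is 14 weeks after the first.
14 weeks = 98 days
2003-12-02 + 98 days = 2004-03-09

2004-03-09


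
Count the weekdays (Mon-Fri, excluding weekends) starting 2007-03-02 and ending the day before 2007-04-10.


Start: 2007-03-02 (Friday)
End (exclusive): 2007-04-10 (Tuesday)
Total calendar days: 39
Full weeks: 39 // 7 = 5 -> 25 weekdays
Remaining 4 days starting on Friday:
  Fri(w), Sat(-), Sun(-), Mon(w) -> 2 weekdays
Total business days: 25 + 2 = 27

27


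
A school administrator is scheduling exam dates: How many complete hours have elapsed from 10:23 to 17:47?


Start: 10:23
End: 17:47
Hour difference: 17 - 10 = 7 hours
Minute difference: 47 - 23 = 24 minutes
Total minutes: 444
Complete hours: 444 / 60 = 7 (remainder 24)

7


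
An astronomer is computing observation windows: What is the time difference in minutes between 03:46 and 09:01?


Start time: 03:46 = 226 minutes from midnight
End time: 09:01 = 541 minutes from midnight
Difference: 541 - 226 = 315 minutes
That is 5 hours and 15 minutes

315


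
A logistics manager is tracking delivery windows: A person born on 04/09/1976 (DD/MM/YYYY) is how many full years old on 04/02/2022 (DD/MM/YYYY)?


Birth: 1976-09-04
Reference: 2022-02-04
Year difference: 2022 - 1976 = 46
Has birthday (09-04) occurred by 02-04? No
Birthday not yet reached this year -> subtract 1
Age in full years: 45

45


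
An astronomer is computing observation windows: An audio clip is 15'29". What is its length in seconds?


Minutes: 15
Seconds: 29
Convert minutes to seconds: 15 x 60 = 900
Add remaining seconds: 900 + 29 = 929

929


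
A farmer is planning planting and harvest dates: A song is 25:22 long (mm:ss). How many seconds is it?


Minutes: 25
Extra seconds: 22
Seconds per minute: 60
Minutes to seconds: 25 x 60 = 1500
Total: 1500 + 22 = 1522

1522


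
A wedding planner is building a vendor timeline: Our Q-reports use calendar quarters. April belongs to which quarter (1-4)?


Month: April (month 4)
Q1: January-March (months 1-3)
Q2: April-June (months 4-6)
Q3: July-September (months 7-9)
Q4: October-December (months 10-12)
Month 4 falls in Q2

2


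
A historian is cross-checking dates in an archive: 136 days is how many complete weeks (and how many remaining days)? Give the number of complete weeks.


Total days: 136
Days per week: 7
Division: 136 / 7 = 19 remainder 3
Complete weeks: 19
Remaining days: 3

19


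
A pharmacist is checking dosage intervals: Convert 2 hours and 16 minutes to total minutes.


Hours: 2
Extra minutes: 16
Minutes per hour: 60
Hours to minutes: 2 x 60 = 120
Total: 120 + 16 = 136

136


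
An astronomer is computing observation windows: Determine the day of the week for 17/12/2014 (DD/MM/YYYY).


Date: 2014-12-17
January 1, 2014 is a Wednesday
Day of year: 351
Offset from Jan 1: 350 days
350 mod 7 = 0
Result: Wednesday

Wednesday


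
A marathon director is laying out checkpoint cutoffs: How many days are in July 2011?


Month: July
Year: 2011
July is a 31-day month
Total: 31 days

31


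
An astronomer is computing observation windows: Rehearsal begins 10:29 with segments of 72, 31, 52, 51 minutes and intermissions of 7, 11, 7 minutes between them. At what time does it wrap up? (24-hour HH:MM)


Start: 10:29 = 629 min from midnight
  after task 1 (72 min): 11:41
  after break (7 min): 11:48
  after task 2 (31 min): 12:19
  after break (11 min): 12:30
  after task 3 (52 min): 13:22
  after break (7 min): 13:29
  after task 4 (51 min): 14:20
Total elapsed: 231 minutes
End time: 14:20

14:20


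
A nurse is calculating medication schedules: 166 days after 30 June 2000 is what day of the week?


Start: 2000-06-30 (Friday)
Step 1 - find target date: add 166 days
  2000-06-30 + 166 days = 2000-12-13
Step 2 - day of week:
  166 mod 7 = 5
  Friday + 5 days -> Wednesday
Result: Wednesday (2000-12-13)

Wednesday


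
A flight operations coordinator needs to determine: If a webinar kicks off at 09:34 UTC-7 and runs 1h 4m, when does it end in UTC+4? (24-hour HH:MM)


Start: 09:34 in UTC-7
Step 1 - add duration:
  minutes: 34 + 4 = 38
  hours: 9 + 1 + 0 = 10
  end in UTC-7: 10:38
Step 2 - convert UTC-7 -> UTC+4:
  offset difference: 4 - (-7) = 11 hours
  10 + (11) = 21 -> mod 24 = 21
Result: 21:38 in UTC+4

21:38


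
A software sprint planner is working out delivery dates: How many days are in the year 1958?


Year: 1958
Check leap year rules:
Divisible by 4? No
1958 is not a leap year
Days: 365

365


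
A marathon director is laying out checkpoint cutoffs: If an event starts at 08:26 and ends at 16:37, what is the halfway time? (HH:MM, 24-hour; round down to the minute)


Start time: 08:26 = 506 minutes from midnight
End time: 16:37 = 997 minutes from midnight
Sum: 506 + 997 = 1503
Midpoint: 1503 / 2 = 751 minutes
Convert: 751 / 60 = 12 hours, 31 minutes
Result: 12:31

12:31


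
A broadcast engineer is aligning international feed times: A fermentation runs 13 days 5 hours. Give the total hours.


Days: 13
Extra hours: 5
Hours per day: 24
Days to hours: 13 x 24 = 312
Total: 312 + 5 = 317

317


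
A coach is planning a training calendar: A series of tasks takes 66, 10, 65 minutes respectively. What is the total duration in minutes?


Durations: 66, 10, 65
Running sum: 66
+ 10 = 76
+ 65 = 141
Total duration: 141 minutes
That is 2 hours and 21 minutes

141


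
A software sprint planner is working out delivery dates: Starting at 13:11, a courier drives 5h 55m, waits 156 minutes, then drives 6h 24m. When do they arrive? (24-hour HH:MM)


Depart: 13:11
Leg 1: +355 min -> 19:06
Layover: +156 min -> 21:42
Leg 2: +384 min -> 04:06
Total travel: 895 minutes = 14h 55m
Arrival: 04:06

04:06


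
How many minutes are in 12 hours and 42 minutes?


Hours: 12
Minutes: 42
Convert hours to minutes: 12 x 60 = 720
Add remaining minutes: 720 + 42 = 762

762


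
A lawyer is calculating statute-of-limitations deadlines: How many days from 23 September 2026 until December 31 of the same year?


Start: September 23, 2026
End: December 31, 2026
Days left in September: 7
October: 31
November: 30
December: 31
Sum of remaining months: 92
Total: 7 + 92 = 99

99


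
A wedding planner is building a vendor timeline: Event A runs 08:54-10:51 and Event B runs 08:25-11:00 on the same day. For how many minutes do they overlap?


Interval A: [534, 651] minutes from midnight
Interval B: [505, 660] minutes from midnight
Overlap start = max(534, 505) = 534
Overlap end = min(651, 660) = 651
Overlap = 651 - 534 = 117 minutes

117


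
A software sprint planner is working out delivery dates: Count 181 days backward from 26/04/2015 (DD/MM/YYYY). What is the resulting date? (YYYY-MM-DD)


Start: 2015-04-26
Subtracting 181 days
Days already passed in April: 26
After going back through April: 155 more days to subtract
March 2015: 31 days, 124 remaining
February 2015: 28 days, 96 remaining
January 2015: 31 days, 65 remaining
December 2014: 31 days, 34 remaining
Result: 2014-10-27

2014-10-27


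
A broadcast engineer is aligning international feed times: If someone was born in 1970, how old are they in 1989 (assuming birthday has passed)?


Birth year: 1970
Current year: 1989
Age = current year - birth year
Age = 1989 - 1970 = 19

19


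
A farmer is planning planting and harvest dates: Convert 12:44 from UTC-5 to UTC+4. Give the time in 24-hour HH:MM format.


Local time: 12:44 at UTC-5 (offset -5h)
Target zone: UTC+4 (offset 4h)
Difference: 4 - (-5) = 9 hours
Calculation: 12 + (9) = 21
Result: 21:44

21:44


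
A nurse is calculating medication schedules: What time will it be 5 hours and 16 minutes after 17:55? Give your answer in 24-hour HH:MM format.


Start time: 17:55
Adding: 5 hours 16 minutes
Minutes: 55 + 16 = 71
Minute overflow: 71 >= 60, so carry 1 hour, minutes = 11
Hours: 17 + 5 + 1 = 23
Result: 23:11

23:11


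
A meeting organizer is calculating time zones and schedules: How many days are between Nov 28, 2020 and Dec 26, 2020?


Start date: 2020-11-28
End date: 2020-12-26
Nov 2020: +3 days
Dec 2020: +25 days
Total: 28 days

28


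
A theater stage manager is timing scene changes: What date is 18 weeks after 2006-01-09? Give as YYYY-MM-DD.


Start: 2006-01-09
Weeks to add: 18
Convert to days: 18 x 7 = 126 days
Add 126 days to 2006-01-09
Result: 2006-05-15

2006-05-15


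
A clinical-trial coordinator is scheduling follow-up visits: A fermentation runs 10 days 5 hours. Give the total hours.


Days: 10
Extra hours: 5
Hours per day: 24
Days to hours: 10 x 24 = 240
Total: 240 + 5 = 245

245


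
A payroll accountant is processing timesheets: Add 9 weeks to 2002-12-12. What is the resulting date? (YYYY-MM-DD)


Start: 2002-12-12
Weeks to add: 9
Convert to days: 9 x 7 = 63 days
Add 63 days to 2002-12-12
Result: 2003-02-13

2003-02-13


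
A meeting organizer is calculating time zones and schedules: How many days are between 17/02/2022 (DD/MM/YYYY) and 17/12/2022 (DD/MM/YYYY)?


Start date: 2022-02-17
End date: 2022-12-17
Feb 2022: +12 days
Mar 2022: +31 days
Apr 2022: +30 days
... (8 more months)
Total: 303 days

303


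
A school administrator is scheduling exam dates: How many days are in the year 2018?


Year: 2018
Check leap year rules:
Divisible by 4? No
2018 is not a leap year
Days: 365

365


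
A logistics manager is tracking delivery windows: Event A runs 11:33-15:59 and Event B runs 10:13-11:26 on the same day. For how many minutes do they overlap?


Interval A: [693, 959] minutes from midnight
Interval B: [613, 686] minutes from midnight
Overlap start = max(693, 613) = 693
Overlap end = min(959, 686) = 686
End <= start, so the intervals do not overlap: 0 minutes

0


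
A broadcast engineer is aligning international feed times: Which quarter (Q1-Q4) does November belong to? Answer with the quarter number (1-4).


Month: November (month 11)
Q1: January-March (months 1-3)
Q2: April-June (months 4-6)
Q3: July-September (months 7-9)
Q4: October-December (months 10-12)
Month 11 falls in Q4

4


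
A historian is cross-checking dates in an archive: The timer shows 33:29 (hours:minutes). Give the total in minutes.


Hours: 33
Minutes: 29
Convert hours to minutes: 33 x 60 = 1980
Add remaining minutes: 1980 + 29 = 2009

2009


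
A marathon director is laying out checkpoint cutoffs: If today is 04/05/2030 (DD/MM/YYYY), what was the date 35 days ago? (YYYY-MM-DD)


Start: 2030-05-04
Subtracting 35 days
Days already passed in May: 4
After going back through May: 31 more days to subtract
April 2030: 30 days, 1 remaining
March 2030 has 31 days, need 1
Result: 2030-03-30

2030-03-30


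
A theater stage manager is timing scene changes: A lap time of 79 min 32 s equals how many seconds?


Minutes: 79
Seconds: 32
Convert minutes to seconds: 79 x 60 = 4740
Add remaining seconds: 4740 + 32 = 4772

4772


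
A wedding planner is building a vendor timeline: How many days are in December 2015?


Month: December
Year: 2015
December is a 31-day month
Total: 31 days

31


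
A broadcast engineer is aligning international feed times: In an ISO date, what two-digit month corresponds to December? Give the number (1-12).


Calendar month order:
11. November
12. December <--
December is month number 12

12


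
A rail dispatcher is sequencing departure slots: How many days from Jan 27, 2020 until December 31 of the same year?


Start: January 27, 2020
End: December 31, 2020
Days left in January: 4
February: 29
March: 31
April: 30
May: 31
... plus remaining months
Sum of remaining months: 335
Total: 4 + 335 = 339

339


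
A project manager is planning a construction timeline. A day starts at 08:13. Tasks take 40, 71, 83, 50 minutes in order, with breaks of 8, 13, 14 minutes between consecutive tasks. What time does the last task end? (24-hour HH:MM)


Start: 08:13 = 493 min from midnight
  after task 1 (40 min): 08:53
  after break (8 min): 09:01
  after task 2 (71 min): 10:12
  after break (13 min): 10:25
  after task 3 (83 min): 11:48
  after break (14 min): 12:02
  after task 4 (50 min): 12:52
Total elapsed: 279 minutes
End time: 12:52

12:52


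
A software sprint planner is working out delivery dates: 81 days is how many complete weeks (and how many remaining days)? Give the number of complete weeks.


Total days: 81
Days per week: 7
Division: 81 / 7 = 11 remainder 4
Complete weeks: 11
Remaining days: 4

11


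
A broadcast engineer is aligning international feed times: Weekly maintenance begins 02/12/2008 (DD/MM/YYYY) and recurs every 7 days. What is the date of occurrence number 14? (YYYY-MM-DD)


First occurrence: 2008-12-02 (occurrence 1)
Each occurrence is 7 days after the previous.
Occurrence 14 is 13 weeks after the first.
13 weeks = 91 days
2008-12-02 + 91 days = 2009-03-03

2009-03-03


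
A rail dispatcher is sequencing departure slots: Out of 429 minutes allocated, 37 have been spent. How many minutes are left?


Total budget: 429 minutes
Time used: 37 minutes
Remaining: 429 - 37 = 392 minutes
Percent used: 8.6%
Percent remaining: 91.4%

392


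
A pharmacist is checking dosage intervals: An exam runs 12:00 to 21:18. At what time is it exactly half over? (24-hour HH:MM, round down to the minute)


Start time: 12:00 = 720 minutes from midnight
End time: 21:18 = 1278 minutes from midnight
Sum: 720 + 1278 = 1998
Midpoint: 1998 / 2 = 999 minutes
Convert: 999 / 60 = 16 hours, 39 minutes
Result: 16:39

16:39


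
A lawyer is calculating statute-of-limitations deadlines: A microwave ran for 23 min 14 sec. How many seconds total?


Minutes: 23
Extra seconds: 14
Seconds per minute: 60
Minutes to seconds: 23 x 60 = 1380
Total: 1380 + 14 = 1394

1394


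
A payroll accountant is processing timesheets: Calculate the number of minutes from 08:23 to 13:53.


Start time: 08:23 = 503 minutes from midnight
End time: 13:53 = 833 minutes from midnight
Difference: 833 - 503 = 330 minutes
That is 5 hours and 30 minutes

330


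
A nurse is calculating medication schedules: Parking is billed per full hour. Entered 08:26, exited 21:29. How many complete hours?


Start: 08:26
End: 21:29
Hour difference: 21 - 8 = 13 hours
Minute difference: 29 - 26 = 3 minutes
Total minutes: 783
Complete hours: 783 / 60 = 13 (remainder 3)

13


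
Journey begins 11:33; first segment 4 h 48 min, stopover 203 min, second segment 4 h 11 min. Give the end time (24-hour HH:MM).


Depart: 11:33
Leg 1: +288 min -> 16:21
Layover: +203 min -> 19:44
Leg 2: +251 min -> 23:55
Total travel: 742 minutes = 12h 22m
Arrival: 23:55

23:55


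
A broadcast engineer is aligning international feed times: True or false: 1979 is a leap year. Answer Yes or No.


Year: 1979
Divisible by 4? 1979 / 4 = 494.75 -> No
Not divisible by 4, so NOT a leap year

No


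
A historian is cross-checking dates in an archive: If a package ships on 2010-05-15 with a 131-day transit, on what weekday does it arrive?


Start: 2010-05-15 (Saturday)
Step 1 - find target date: add 131 days
  2010-05-15 + 131 days = 2010-09-23
Step 2 - day of week:
  131 mod 7 = 5
  Saturday + 5 days -> Thursday
Result: Thursday (2010-09-23)

Thursday


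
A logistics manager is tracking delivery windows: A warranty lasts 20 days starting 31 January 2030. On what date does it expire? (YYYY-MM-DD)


Start: 2030-01-31
Adding 20 days
Days remaining in January: 0
After January: 20 days still to add
February 2030 has 28 days, need 20
Result: 2030-02-20

2030-02-20


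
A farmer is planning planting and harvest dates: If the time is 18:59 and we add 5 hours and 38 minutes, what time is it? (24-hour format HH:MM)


Start time: 18:59
Adding: 5 hours 38 minutes
Minutes: 59 + 38 = 97
Minute overflow: 97 >= 60, so carry 1 hour, minutes = 37
Hours: 18 + 5 + 1 = 24
Hour wraparound: 24 mod 24 = 0
Result: 00:37

00:37


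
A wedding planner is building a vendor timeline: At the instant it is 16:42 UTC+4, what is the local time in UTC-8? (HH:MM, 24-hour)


Local time: 16:42 at UTC+4 (offset 4h)
Target zone: UTC-8 (offset -8h)
Difference: -8 - (4) = -12 hours
Calculation: 16 + (-12) = 4
Result: 04:42

04:42


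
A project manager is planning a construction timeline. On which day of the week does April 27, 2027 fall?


Date: 2027-04-27
January 1, 2027 is a Friday
Day of year: 117
Offset from Jan 1: 116 days
116 mod 7 = 4
Result: Tuesday

Tuesday


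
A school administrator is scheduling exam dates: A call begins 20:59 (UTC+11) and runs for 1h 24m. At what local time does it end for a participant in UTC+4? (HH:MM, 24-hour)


Start: 20:59 in UTC+11
Step 1 - add duration:
  minutes: 59 + 24 = 83 (carry 1h)
  hours: 20 + 1 + 1 = 22
  end in UTC+11: 22:23
Step 2 - convert UTC+11 -> UTC+4:
  offset difference: 4 - (11) = -7 hours
  22 + (-7) = 15 -> mod 24 = 15
Result: 15:23 in UTC+4

15:23


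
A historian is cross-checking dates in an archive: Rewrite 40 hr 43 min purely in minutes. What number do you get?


Hours: 40
Extra minutes: 43
Minutes per hour: 60
Hours to minutes: 40 x 60 = 2400
Total: 2400 + 43 = 2443

2443


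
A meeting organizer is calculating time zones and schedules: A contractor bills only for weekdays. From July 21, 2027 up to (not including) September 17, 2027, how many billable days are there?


Start: 2027-07-21 (Wednesday)
End (exclusive): 2027-09-17 (Friday)
Total calendar days: 58
Full weeks: 58 // 7 = 8 -> 40 weekdays
Remaining 2 days starting on Wednesday:
  Wed(w), Thu(w) -> 2 weekdays
Total business days: 40 + 2 = 42

42


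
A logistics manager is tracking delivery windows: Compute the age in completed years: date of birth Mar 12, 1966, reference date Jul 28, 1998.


Birth: 1966-03-12
Reference: 1998-07-28
Year difference: 1998 - 1966 = 32
Has birthday (03-12) occurred by 07-28? Yes
Age in full years: 32

32


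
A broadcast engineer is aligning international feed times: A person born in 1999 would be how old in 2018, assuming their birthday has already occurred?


Birth year: 1999
Current year: 2018
Age = current year - birth year
Age = 2018 - 1999 = 19

19


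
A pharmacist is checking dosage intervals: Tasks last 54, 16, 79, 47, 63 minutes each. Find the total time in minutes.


Durations: 54, 16, 79, 47, 63
Running sum: 54
+ 16 = 70
+ 79 = 149
+ 47 = 196
+ 63 = 259
Total duration: 259 minutes
That is 4 hours and 19 minutes

259


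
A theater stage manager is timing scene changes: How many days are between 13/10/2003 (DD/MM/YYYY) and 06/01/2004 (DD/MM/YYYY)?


Start date: 2003-10-13
End date: 2004-01-06
Oct 2003: +19 days
Nov 2003: +30 days
Dec 2003: +31 days
Jan 2004: +5 days
Total: 85 days

85


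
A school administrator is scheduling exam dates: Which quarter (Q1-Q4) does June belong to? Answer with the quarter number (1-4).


Month: June (month 6)
Q1: January-March (months 1-3)
Q2: April-June (months 4-6)
Q3: July-September (months 7-9)
Q4: October-December (months 10-12)
Month 6 falls in Q2

2


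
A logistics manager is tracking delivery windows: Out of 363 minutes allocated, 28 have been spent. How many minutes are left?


Total budget: 363 minutes
Time used: 28 minutes
Remaining: 363 - 28 = 335 minutes
Percent used: 7.7%
Percent remaining: 92.3%

335


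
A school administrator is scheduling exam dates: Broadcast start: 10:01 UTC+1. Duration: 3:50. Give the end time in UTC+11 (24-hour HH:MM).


Start: 10:01 in UTC+1
Step 1 - add duration:
  minutes: 1 + 50 = 51
  hours: 10 + 3 + 0 = 13
  end in UTC+1: 13:51
Step 2 - convert UTC+1 -> UTC+11:
  offset difference: 11 - (1) = 10 hours
  13 + (10) = 23 -> mod 24 = 23
Result: 23:51 in UTC+11

23:51


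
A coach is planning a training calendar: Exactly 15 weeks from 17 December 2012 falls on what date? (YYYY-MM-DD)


Start: 2012-12-17
Weeks to add: 15
Convert to days: 15 x 7 = 105 days
Add 105 days to 2012-12-17
Result: 2013-04-01

2013-04-01


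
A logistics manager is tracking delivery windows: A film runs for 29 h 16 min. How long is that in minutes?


Hours: 29
Minutes: 16
Convert hours to minutes: 29 x 60 = 1740
Add remaining minutes: 1740 + 16 = 1756

1756


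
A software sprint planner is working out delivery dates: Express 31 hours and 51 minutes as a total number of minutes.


Hours: 31
Extra minutes: 51
Minutes per hour: 60
Hours to minutes: 31 x 60 = 1860
Total: 1860 + 51 = 1911

1911


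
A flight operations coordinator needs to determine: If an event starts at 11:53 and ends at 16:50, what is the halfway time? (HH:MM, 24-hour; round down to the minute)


Start time: 11:53 = 713 minutes from midnight
End time: 16:50 = 1010 minutes from midnight
Sum: 713 + 1010 = 1723
Midpoint: 1723 / 2 = 861 minutes
Convert: 861 / 60 = 14 hours, 21 minutes
Result: 14:21

14:21


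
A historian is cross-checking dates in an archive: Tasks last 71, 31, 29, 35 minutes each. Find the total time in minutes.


Durations: 71, 31, 29, 35
Running sum: 71
+ 31 = 102
+ 29 = 131
+ 35 = 166
Total duration: 166 minutes
That is 2 hours and 46 minutes

166


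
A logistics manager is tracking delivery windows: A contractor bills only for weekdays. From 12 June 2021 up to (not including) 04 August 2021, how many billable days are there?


Start: 2021-06-12 (Saturday)
End (exclusive): 2021-08-04 (Wednesday)
Total calendar days: 53
Full weeks: 53 // 7 = 7 -> 35 weekdays
Remaining 4 days starting on Saturday:
  Sat(-), Sun(-), Mon(w), Tue(w) -> 2 weekdays
Total business days: 35 + 2 = 37

37


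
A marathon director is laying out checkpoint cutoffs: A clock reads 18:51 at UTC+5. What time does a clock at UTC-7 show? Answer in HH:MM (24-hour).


Local time: 18:51 at UTC+5 (offset 5h)
Target zone: UTC-7 (offset -7h)
Difference: -7 - (5) = -12 hours
Calculation: 18 + (-12) = 6
Result: 06:51

06:51


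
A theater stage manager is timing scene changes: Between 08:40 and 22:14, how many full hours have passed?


Start: 08:40
End: 22:14
Hour difference: 22 - 8 = 14 hours
Minute difference: 14 - 40 = -26 minutes
Total minutes: 814
Complete hours: 814 / 60 = 13 (remainder 34)

13


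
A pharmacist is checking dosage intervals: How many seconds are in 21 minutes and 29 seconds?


Minutes: 21
Seconds: 29
Convert minutes to seconds: 21 x 60 = 1260
Add remaining seconds: 1260 + 29 = 1289

1289


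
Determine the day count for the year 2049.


Year: 2049
Check leap year rules:
Divisible by 4? No
2049 is not a leap year
Days: 365

365


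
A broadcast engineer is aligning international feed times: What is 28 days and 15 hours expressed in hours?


Days: 28
Extra hours: 15
Hours per day: 24
Days to hours: 28 x 24 = 672
Total: 672 + 15 = 687

687


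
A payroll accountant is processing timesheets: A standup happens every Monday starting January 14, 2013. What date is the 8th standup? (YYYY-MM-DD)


First occurrence: 2013-01-14 (occurrence 1)
Each occurrence is 7 days after the previous.
Occurrence 8 is 7 weeks after the first.
7 weeks = 49 days
2013-01-14 + 49 days = 2013-03-04

2013-03-04


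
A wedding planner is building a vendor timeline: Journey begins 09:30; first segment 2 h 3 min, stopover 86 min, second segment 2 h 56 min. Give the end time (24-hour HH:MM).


Depart: 09:30
Leg 1: +123 min -> 11:33
Layover: +86 min -> 12:59
Leg 2: +176 min -> 15:55
Total travel: 385 minutes = 6h 25m
Arrival: 15:55

15:55


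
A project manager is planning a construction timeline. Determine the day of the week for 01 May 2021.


Date: 2021-05-01
January 1, 2021 is a Friday
Day of year: 121
Offset from Jan 1: 120 days
120 mod 7 = 1
Result: Saturday

Saturday


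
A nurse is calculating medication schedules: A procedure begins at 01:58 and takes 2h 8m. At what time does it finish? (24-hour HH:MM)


Start time: 01:58
Adding: 2 hours 8 minutes
Minutes: 58 + 8 = 66
Minute overflow: 66 >= 60, so carry 1 hour, minutes = 6
Hours: 1 + 2 + 1 = 4
Result: 04:06

04:06


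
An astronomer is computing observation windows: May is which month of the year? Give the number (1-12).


Calendar month order:
4. April
5. May <--
6. June
May is month number 5

5


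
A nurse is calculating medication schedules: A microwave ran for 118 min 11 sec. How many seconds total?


Minutes: 118
Extra seconds: 11
Seconds per minute: 60
Minutes to seconds: 118 x 60 = 7080
Total: 7080 + 11 = 7091

7091


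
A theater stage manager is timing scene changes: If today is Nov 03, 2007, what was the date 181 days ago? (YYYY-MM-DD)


Start: 2007-11-03
Subtracting 181 days
Days already passed in November: 3
After going back through November: 178 more days to subtract
October 2007: 31 days, 147 remaining
September 2007: 30 days, 117 remaining
August 2007: 31 days, 86 remaining
July 2007: 31 days, 55 remaining
Result: 2007-05-06

2007-05-06


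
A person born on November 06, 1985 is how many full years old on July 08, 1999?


Birth: 1985-11-06
Reference: 1999-07-08
Year difference: 1999 - 1985 = 14
Has birthday (11-06) occurred by 07-08? No
Birthday not yet reached this year -> subtract 1
Age in full years: 13

13


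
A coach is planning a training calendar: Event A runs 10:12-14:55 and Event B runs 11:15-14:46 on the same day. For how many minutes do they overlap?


Interval A: [612, 895] minutes from midnight
Interval B: [675, 886] minutes from midnight
Overlap start = max(612, 675) = 675
Overlap end = min(895, 886) = 886
Overlap = 886 - 675 = 211 minutes

211


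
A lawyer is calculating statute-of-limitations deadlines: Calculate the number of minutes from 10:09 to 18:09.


Start time: 10:09 = 609 minutes from midnight
End time: 18:09 = 1089 minutes from midnight
Difference: 1089 - 609 = 480 minutes
That is 8 hours and 0 minutes

480


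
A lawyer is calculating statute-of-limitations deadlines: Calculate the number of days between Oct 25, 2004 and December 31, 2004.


Start: October 25, 2004
End: December 31, 2004
Days left in October: 6
November: 30
December: 31
Sum of remaining months: 61
Total: 6 + 61 = 67

67


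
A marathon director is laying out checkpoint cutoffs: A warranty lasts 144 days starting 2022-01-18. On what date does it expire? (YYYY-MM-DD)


Start: 2022-01-18
Adding 144 days
Days remaining in January: 13
After January: 131 days still to add
February 2022: 28 days, 103 remaining
March 2022: 31 days, 72 remaining
April 2022: 30 days, 42 remaining
May 2022: 31 days, 11 remaining
Result: 2022-06-11

2022-06-11


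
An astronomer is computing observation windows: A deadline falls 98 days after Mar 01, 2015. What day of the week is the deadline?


Start: 2015-03-01 (Sunday)
Step 1 - find target date: add 98 days
  2015-03-01 + 98 days = 2015-06-07
Step 2 - day of week:
  98 mod 7 = 0
  Sunday + 0 days -> Sunday
Result: Sunday (2015-06-07)

Sunday


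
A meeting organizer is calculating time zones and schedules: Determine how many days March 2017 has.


Month: March
Year: 2017
March is a 31-day month
Total: 31 days

31


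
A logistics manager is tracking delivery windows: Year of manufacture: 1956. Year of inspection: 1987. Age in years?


Birth year: 1956
Current year: 1987
Age = current year - birth year
Age = 1987 - 1956 = 31

31


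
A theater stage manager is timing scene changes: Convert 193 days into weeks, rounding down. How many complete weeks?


Total days: 193
Days per week: 7
Division: 193 / 7 = 27 remainder 4
Complete weeks: 27
Remaining days: 4

27


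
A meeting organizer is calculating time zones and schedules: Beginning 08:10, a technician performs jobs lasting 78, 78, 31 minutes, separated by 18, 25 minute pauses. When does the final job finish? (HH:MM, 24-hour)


Start: 08:10 = 490 min from midnight
  after task 1 (78 min): 09:28
  after break (18 min): 09:46
  after task 2 (78 min): 11:04
  after break (25 min): 11:29
  after task 3 (31 min): 12:00
Total elapsed: 230 minutes
End time: 12:00

12:00


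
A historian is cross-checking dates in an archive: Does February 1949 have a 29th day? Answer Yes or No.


Year: 1949
Divisible by 4? 1949 / 4 = 487.25 -> No
Not divisible by 4, so NOT a leap year

No


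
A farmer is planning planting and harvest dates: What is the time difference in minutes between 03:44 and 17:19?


Start time: 03:44 = 224 minutes from midnight
End time: 17:19 = 1039 minutes from midnight
Difference: 1039 - 224 = 815 minutes
That is 13 hours and 35 minutes

815


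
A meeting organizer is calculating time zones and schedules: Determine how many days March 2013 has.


Month: March
Year: 2013
March is a 31-day month
Total: 31 days

31


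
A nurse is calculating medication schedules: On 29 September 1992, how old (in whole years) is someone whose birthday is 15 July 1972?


Birth: 1972-07-15
Reference: 1992-09-29
Year difference: 1992 - 1972 = 20
Has birthday (07-15) occurred by 09-29? Yes
Age in full years: 20

20


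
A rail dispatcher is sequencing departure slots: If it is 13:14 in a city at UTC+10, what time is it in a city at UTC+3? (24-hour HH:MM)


Local time: 13:14 at UTC+10 (offset 10h)
Target zone: UTC+3 (offset 3h)
Difference: 3 - (10) = -7 hours
Calculation: 13 + (-7) = 6
Result: 06:14

06:14


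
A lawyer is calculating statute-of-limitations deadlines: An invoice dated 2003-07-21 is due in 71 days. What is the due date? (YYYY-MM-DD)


Start: 2003-07-21
Adding 71 days
Days remaining in July: 10
After July: 61 days still to add
August 2003: 31 days, 30 remaining
September 2003 has 30 days, need 30
Result: 2003-09-30

2003-09-30


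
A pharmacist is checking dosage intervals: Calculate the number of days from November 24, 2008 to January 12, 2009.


Start date: 2008-11-24
End date: 2009-01-12
Nov 2008: +7 days
Dec 2008: +31 days
Jan 2009: +11 days
Total: 49 days

49
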